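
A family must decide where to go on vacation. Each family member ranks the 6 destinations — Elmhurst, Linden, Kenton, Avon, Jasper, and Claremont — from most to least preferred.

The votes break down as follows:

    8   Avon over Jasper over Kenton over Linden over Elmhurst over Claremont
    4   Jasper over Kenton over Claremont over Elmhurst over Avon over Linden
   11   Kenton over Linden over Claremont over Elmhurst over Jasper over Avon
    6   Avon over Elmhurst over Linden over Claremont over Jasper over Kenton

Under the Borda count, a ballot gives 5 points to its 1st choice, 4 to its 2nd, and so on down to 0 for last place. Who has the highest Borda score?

Borda scores:
  Elmhurst: 8·1 + 4·2 + 11·2 + 6·4 = 62
  Linden: 8·2 + 4·0 + 11·4 + 6·3 = 78
  Kenton: 8·3 + 4·4 + 11·5 + 6·0 = 95
  Avon: 8·5 + 4·1 + 11·0 + 6·5 = 74
  Jasper: 8·4 + 4·5 + 11·1 + 6·1 = 69
  Claremont: 8·0 + 4·3 + 11·3 + 6·2 = 57
Kenton has the highest total.

Kenton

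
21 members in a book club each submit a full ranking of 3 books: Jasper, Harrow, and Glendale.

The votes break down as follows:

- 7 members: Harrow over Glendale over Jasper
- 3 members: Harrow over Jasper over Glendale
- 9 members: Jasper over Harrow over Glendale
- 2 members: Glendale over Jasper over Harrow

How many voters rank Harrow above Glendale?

19

Ballots ranking Harrow above Glendale: 7+3+9 = 19.
Ballots ranking Glendale above Harrow: 2.
So 19 of 21 voters prefer Harrow to Glendale.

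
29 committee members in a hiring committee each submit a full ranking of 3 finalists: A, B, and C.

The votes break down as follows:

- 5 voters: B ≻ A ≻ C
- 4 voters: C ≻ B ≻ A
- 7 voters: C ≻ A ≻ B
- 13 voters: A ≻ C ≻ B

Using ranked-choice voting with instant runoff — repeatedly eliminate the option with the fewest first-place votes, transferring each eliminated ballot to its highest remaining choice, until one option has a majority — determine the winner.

A

Round 1: A 13, C 11, B 5. B has the fewest and is eliminated.
Round 2: A 18, C 11. A has a majority.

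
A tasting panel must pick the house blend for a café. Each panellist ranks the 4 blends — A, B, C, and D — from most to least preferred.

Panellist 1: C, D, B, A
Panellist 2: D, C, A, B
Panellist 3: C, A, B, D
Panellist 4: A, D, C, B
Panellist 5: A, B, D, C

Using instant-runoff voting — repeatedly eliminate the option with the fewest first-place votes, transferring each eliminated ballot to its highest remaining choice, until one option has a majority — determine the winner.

C

Round 1: A 2, C 2, D 1, B 0. B has the fewest and is eliminated.
Round 2: A 2, C 2, D 1. D has the fewest and is eliminated.
Round 3: C 3, A 2. C has a majority.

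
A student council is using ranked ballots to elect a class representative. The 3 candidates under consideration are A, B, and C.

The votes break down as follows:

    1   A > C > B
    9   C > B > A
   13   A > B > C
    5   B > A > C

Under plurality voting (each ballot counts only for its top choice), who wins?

First-place vote totals:
  A: 14
  B: 5
  C: 9
A has the most first-place votes.

A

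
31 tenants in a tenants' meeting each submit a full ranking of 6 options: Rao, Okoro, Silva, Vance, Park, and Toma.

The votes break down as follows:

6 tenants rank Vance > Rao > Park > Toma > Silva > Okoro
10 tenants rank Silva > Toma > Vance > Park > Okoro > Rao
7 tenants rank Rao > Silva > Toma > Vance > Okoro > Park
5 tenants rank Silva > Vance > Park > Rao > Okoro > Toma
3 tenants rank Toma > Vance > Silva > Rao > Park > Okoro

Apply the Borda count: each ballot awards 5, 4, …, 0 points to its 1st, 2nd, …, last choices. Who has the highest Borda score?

Borda scores:
  Rao: 6·4 + 10·0 + 7·5 + 5·2 + 3·2 = 75
  Okoro: 6·0 + 10·1 + 7·1 + 5·1 + 3·0 = 22
  Silva: 6·1 + 10·5 + 7·4 + 5·5 + 3·3 = 118
  Vance: 6·5 + 10·3 + 7·2 + 5·4 + 3·4 = 106
  Park: 6·3 + 10·2 + 7·0 + 5·3 + 3·1 = 56
  Toma: 6·2 + 10·4 + 7·3 + 5·0 + 3·5 = 88
Silva has the highest total.

Silva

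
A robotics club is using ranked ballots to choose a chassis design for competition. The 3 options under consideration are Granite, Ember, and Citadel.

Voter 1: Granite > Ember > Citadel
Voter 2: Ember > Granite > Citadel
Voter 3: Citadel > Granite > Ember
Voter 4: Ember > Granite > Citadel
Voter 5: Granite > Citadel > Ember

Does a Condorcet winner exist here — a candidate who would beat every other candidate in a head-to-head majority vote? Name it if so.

Head-to-head results (5 voters total):
Granite vs Ember: Granite wins 3–2.
Granite vs Citadel: Granite wins 4–1.
Ember vs Citadel: Ember wins 3–2.
Granite beats each rival — Ember (3–2), Citadel (4–1) — so Granite is the Condorcet winner.

Granite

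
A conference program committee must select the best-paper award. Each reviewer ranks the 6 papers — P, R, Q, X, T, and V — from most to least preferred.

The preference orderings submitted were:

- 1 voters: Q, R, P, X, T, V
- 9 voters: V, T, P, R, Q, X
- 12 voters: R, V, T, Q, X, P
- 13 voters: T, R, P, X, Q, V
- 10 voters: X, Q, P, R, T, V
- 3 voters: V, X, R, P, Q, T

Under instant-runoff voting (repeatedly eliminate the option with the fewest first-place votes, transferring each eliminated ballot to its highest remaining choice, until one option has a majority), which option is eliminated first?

P

Round 1: T 13, R 12, V 12, X 10, Q 1, P 0. P has the fewest and is eliminated.
Round 2: T 13, R 12, V 12, X 10, Q 1. Q has the fewest and is eliminated.
Round 3: R 13, T 13, V 12, X 10. X has the fewest and is eliminated.
Round 4: R 23, T 13, V 12. V has the fewest and is eliminated.
Round 5: R 26, T 22. R has a majority.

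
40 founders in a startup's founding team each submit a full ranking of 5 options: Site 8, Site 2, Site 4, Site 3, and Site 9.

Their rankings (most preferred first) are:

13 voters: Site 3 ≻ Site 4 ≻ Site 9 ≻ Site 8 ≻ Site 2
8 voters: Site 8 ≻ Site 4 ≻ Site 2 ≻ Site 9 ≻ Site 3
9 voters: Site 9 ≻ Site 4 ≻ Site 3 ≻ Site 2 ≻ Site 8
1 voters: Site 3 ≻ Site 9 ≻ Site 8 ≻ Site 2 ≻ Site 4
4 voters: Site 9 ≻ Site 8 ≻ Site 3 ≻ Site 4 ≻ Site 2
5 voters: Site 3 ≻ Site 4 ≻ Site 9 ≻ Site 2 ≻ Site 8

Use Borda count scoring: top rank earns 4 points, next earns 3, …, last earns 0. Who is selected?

Site 4

Borda scores:
  Site 8: 13·1 + 8·4 + 9·0 + 2 + 4·3 + 5·0 = 59
  Site 2: 13·0 + 8·2 + 9·1 + 1 + 4·0 + 5·1 = 31
  Site 4: 13·3 + 8·3 + 9·3 + 0 + 4·1 + 5·3 = 109
  Site 3: 13·4 + 8·0 + 9·2 + 4 + 4·2 + 5·4 = 102
  Site 9: 13·2 + 8·1 + 9·4 + 3 + 4·4 + 5·2 = 99
Site 4 has the highest total.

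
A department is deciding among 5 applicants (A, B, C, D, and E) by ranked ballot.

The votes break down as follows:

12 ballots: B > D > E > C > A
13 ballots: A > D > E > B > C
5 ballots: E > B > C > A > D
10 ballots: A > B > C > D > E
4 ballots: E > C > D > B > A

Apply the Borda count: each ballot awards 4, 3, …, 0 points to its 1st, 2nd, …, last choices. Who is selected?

Borda scores:
  A: 12·0 + 13·4 + 5·1 + 10·4 + 4·0 = 97
  B: 12·4 + 13·1 + 5·3 + 10·3 + 4·1 = 110
  C: 12·1 + 13·0 + 5·2 + 10·2 + 4·3 = 54
  D: 12·3 + 13·3 + 5·0 + 10·1 + 4·2 = 93
  E: 12·2 + 13·2 + 5·4 + 10·0 + 4·4 = 86
B has the highest total.

B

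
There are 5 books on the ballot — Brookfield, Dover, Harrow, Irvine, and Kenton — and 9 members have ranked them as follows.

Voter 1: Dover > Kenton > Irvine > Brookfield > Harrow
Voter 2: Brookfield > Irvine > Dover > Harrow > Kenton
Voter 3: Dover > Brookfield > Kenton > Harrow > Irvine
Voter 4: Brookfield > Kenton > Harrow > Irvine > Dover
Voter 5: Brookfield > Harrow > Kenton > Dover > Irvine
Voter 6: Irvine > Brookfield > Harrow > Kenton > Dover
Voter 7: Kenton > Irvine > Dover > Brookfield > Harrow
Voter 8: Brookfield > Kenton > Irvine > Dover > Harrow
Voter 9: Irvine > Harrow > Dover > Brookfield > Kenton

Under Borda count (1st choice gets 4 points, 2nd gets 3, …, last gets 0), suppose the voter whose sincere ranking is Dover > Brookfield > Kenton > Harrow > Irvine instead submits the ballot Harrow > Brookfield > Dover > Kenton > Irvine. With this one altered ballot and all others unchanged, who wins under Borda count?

Borda totals with the altered ballot: Brookfield 25, Dover 14, Harrow 15, Irvine 19, Kenton 17.
The winner is unchanged: still Brookfield.

Brookfield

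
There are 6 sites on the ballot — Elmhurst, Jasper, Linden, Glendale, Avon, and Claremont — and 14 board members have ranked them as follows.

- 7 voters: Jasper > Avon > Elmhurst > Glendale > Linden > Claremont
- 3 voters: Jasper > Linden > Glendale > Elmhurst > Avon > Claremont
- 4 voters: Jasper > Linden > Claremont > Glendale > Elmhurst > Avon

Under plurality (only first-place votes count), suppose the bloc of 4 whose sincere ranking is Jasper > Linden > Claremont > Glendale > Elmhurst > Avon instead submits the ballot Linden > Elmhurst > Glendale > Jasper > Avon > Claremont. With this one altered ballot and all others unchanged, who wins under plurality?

First-place totals with the altered ballot: Elmhurst 0, Jasper 10, Linden 4, Glendale 0, Avon 0, Claremont 0.
The winner is unchanged: still Jasper.

Jasper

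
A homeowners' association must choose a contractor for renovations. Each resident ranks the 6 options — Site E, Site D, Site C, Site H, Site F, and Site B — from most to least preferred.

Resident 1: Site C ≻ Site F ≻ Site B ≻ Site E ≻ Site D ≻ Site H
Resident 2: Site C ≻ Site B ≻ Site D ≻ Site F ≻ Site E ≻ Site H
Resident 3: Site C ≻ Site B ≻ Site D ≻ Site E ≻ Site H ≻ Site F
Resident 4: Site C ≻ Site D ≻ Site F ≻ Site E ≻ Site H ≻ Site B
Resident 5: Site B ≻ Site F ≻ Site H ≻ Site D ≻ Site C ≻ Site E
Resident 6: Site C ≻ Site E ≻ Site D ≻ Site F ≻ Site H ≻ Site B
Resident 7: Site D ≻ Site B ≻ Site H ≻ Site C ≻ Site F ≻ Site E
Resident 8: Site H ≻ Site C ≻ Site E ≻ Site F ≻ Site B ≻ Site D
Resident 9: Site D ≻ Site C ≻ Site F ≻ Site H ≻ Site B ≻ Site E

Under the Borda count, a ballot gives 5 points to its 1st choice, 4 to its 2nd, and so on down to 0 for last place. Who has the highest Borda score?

Borda scores:
  Site E: 2 + 1 + 2 + 2 + 0 + 4 + 0 + 3 + 0 = 14
  Site D: 1 + 3 + 3 + 4 + 2 + 3 + 5 + 0 + 5 = 26
  Site C: 5 + 5 + 5 + 5 + 1 + 5 + 2 + 4 + 4 = 36
  Site H: 0 + 0 + 1 + 1 + 3 + 1 + 3 + 5 + 2 = 16
  Site F: 4 + 2 + 0 + 3 + 4 + 2 + 1 + 2 + 3 = 21
  Site B: 3 + 4 + 4 + 0 + 5 + 0 + 4 + 1 + 1 = 22
Site C has the highest total.

Site C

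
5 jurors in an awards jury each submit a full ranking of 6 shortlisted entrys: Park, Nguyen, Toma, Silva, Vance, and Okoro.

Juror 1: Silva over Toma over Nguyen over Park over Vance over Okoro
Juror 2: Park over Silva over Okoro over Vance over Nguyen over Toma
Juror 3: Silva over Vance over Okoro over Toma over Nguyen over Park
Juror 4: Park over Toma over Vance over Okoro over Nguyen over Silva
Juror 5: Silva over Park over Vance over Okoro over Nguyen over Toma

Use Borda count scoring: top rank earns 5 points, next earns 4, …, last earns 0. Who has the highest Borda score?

Borda scores:
  Park: 2 + 5 + 0 + 5 + 4 = 16
  Nguyen: 3 + 1 + 1 + 1 + 1 = 7
  Toma: 4 + 0 + 2 + 4 + 0 = 10
  Silva: 5 + 4 + 5 + 0 + 5 = 19
  Vance: 1 + 2 + 4 + 3 + 3 = 13
  Okoro: 0 + 3 + 3 + 2 + 2 = 10
Silva has the highest total.

Silva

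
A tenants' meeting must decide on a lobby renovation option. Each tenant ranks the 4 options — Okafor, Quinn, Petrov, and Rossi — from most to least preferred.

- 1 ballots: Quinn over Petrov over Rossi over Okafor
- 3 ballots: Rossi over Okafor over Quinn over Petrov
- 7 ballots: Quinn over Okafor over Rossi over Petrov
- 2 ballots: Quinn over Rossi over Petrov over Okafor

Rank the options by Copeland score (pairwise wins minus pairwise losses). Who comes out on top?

Quinn

Pairwise results:
  Okafor vs Quinn: Quinn wins 10–3.
  Okafor vs Petrov: Okafor wins 10–3.
  Okafor vs Rossi: Okafor wins 7–6.
  Quinn vs Petrov: Quinn wins 13–0.
  Quinn vs Rossi: Quinn wins 10–3.
  Petrov vs Rossi: Rossi wins 12–1.
Copeland scores (wins − losses):
  Okafor: 2 − 1 = 1
  Quinn: 3 − 0 = 3
  Petrov: 0 − 3 = -3
  Rossi: 1 − 2 = -1
Quinn has the best Copeland score.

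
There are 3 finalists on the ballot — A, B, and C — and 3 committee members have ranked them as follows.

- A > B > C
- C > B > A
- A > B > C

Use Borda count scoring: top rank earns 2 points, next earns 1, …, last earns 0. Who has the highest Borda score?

Borda scores:
  A: 2 + 0 + 2 = 4
  B: 1 + 1 + 1 = 3
  C: 0 + 2 + 0 = 2
A has the highest total.

A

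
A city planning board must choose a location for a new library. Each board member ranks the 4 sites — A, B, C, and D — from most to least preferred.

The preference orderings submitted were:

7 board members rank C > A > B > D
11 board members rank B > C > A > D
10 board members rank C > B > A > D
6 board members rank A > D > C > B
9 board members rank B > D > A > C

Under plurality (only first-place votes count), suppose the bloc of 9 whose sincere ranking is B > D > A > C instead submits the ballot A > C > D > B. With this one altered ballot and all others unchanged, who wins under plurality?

First-place totals with the altered ballot: A 15, B 11, C 17, D 0.
The switch changes the winner from B to C.

C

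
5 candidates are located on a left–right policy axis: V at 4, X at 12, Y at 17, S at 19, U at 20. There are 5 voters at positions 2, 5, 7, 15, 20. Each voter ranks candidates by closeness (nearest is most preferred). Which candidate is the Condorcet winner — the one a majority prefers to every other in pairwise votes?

V

With single-peaked preferences on a line, the Condorcet winner is the candidate closest to the median voter.
The median voter (position 7) is closest to V at 4.
Check: V vs S — voters closer to V: 3 of 5.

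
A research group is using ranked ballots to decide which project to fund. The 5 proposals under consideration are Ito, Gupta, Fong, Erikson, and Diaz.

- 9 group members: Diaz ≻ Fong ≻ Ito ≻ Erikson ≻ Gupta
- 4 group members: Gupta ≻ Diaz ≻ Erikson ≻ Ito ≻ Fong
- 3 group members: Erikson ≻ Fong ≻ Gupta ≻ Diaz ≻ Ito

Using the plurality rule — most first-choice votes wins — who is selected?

First-place vote totals:
  Ito: 0
  Gupta: 4
  Fong: 0
  Erikson: 3
  Diaz: 9
Diaz has the most first-place votes.

Diaz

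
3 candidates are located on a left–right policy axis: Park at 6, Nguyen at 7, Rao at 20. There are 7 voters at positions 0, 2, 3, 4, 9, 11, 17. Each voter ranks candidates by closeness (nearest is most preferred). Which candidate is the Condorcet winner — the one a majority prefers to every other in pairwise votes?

Park

With single-peaked preferences on a line, the Condorcet winner is the candidate closest to the median voter.
The median voter (position 4) is closest to Park at 6.
Check: Park vs Rao — voters closer to Park: 6 of 7.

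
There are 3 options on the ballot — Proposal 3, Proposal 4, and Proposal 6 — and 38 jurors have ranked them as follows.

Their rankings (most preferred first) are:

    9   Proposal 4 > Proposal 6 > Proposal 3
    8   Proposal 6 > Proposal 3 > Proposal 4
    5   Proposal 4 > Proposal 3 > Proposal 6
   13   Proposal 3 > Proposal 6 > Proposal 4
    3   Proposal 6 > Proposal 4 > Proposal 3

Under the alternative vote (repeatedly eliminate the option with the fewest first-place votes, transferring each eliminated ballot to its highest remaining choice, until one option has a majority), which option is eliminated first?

Round 1: Proposal 4 14, Proposal 3 13, Proposal 6 11. Proposal 6 has the fewest and is eliminated.
Round 2: Proposal 3 21, Proposal 4 17. Proposal 3 has a majority.

Proposal 6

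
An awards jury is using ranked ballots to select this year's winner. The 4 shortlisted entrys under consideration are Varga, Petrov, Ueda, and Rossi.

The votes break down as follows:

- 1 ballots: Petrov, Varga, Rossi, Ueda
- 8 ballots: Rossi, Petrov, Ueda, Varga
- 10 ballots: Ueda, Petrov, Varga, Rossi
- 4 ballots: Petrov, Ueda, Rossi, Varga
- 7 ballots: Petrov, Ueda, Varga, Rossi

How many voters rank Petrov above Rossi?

22

Ballots ranking Petrov above Rossi: 1+10+4+7 = 22.
Ballots ranking Rossi above Petrov: 8.
So 22 of 30 voters prefer Petrov to Rossi.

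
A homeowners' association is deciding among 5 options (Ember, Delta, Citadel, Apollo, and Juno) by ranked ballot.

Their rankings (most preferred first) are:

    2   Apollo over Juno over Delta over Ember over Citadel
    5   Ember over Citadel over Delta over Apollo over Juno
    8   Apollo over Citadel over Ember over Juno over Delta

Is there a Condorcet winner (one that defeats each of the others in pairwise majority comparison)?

Head-to-head results (15 voters total):
Ember vs Delta: Ember wins 13–2.
Ember vs Citadel: Citadel wins 8–7.
Ember vs Apollo: Apollo wins 10–5.
Ember vs Juno: Ember wins 13–2.
Delta vs Citadel: Citadel wins 13–2.
Delta vs Apollo: Apollo wins 10–5.
Delta vs Juno: Juno wins 10–5.
Citadel vs Apollo: Apollo wins 10–5.
Citadel vs Juno: Citadel wins 13–2.
Apollo vs Juno: Apollo wins 15–0.
Apollo beats each rival — Ember (10–5), Delta (10–5), Citadel (10–5), Juno (15–0) — so Apollo is the Condorcet winner.

Yes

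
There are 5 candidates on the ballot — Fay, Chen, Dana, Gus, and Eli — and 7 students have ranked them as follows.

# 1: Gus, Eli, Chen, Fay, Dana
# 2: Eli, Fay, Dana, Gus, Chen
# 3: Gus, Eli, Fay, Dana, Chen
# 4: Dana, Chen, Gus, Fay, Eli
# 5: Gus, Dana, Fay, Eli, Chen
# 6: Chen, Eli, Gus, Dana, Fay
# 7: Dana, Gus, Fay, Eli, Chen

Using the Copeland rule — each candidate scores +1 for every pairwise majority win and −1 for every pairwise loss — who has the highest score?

Gus

Pairwise results:
  Fay vs Chen: Fay wins 4–3.
  Fay vs Dana: Dana wins 4–3.
  Fay vs Gus: Gus wins 6–1.
  Fay vs Eli: Eli wins 4–3.
  Chen vs Dana: Dana wins 5–2.
  Chen vs Gus: Gus wins 5–2.
  Chen vs Eli: Eli wins 5–2.
  Dana vs Gus: Gus wins 4–3.
  Dana vs Eli: Eli wins 4–3.
  Gus vs Eli: Gus wins 5–2.
Copeland scores (wins − losses):
  Fay: 1 − 3 = -2
  Chen: 0 − 4 = -4
  Dana: 2 − 2 = 0
  Gus: 4 − 0 = 4
  Eli: 3 − 1 = 2
Gus has the best Copeland score.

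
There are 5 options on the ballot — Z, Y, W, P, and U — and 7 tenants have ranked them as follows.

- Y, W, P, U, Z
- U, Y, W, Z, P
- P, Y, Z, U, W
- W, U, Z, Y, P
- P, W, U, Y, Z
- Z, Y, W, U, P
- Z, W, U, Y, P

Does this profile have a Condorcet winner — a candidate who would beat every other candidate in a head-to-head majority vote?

Head-to-head results (7 voters total):
Z vs Y: Y wins 4–3.
Z vs W: W wins 4–3.
Z vs P: Z wins 4–3.
Z vs U: U wins 4–3.
Y vs W: Y wins 4–3.
Y vs P: Y wins 5–2.
Y vs U: U wins 4–3.
W vs P: W wins 5–2.
W vs U: W wins 5–2.
P vs U: U wins 4–3.
No candidate beats all others: Y beats W beats U beats Y, a majority cycle.

No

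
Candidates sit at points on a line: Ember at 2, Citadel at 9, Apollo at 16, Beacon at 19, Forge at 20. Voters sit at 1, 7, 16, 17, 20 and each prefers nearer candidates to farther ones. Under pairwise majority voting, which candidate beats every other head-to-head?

With single-peaked preferences on a line, the Condorcet winner is the candidate closest to the median voter.
The median voter (position 16) is closest to Apollo at 16.
Check: Apollo vs Ember — voters closer to Apollo: 3 of 5.

Apollo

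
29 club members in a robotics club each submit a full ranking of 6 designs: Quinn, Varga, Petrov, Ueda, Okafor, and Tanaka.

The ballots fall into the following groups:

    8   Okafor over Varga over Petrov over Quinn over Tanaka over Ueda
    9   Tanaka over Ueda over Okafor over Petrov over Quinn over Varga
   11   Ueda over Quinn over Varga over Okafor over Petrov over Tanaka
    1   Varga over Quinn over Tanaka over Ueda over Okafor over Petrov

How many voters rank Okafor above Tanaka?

Ballots ranking Okafor above Tanaka: 8+11 = 19.
Ballots ranking Tanaka above Okafor: 9+1 = 10.
So 19 of 29 voters prefer Okafor to Tanaka.

19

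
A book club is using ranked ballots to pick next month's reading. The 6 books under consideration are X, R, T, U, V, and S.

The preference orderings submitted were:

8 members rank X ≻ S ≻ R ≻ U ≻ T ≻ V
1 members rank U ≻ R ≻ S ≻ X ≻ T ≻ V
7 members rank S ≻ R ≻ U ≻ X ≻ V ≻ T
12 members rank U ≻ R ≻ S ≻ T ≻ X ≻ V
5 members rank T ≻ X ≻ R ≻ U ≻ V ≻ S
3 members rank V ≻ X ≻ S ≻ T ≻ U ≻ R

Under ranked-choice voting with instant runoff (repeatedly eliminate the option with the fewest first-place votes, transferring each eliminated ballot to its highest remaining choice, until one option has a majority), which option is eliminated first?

Round 1: U 13, X 8, S 7, T 5, V 3, R 0. R has the fewest and is eliminated.
Round 2: U 13, X 8, S 7, T 5, V 3. V has the fewest and is eliminated.
Round 3: U 13, X 11, S 7, T 5. T has the fewest and is eliminated.
Round 4: X 16, U 13, S 7. S has the fewest and is eliminated.
Round 5: U 20, X 16. U has a majority.

R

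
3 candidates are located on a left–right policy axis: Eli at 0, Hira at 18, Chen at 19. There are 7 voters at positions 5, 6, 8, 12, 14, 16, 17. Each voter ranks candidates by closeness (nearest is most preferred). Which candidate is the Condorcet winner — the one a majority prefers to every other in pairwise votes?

Hira

With single-peaked preferences on a line, the Condorcet winner is the candidate closest to the median voter.
The median voter (position 12) is closest to Hira at 18.
Check: Hira vs Eli — voters closer to Hira: 4 of 7.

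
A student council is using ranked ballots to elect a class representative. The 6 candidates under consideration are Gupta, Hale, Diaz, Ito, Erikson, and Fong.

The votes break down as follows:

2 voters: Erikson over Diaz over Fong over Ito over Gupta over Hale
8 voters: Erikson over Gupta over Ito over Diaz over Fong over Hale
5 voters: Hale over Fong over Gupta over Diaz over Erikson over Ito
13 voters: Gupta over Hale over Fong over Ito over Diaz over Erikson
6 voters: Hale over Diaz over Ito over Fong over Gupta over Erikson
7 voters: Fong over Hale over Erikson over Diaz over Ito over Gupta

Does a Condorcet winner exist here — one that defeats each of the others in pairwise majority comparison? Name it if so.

Head-to-head results (41 voters total):
Gupta vs Hale: Gupta wins 23–18.
Gupta vs Diaz: Gupta wins 26–15.
Gupta vs Ito: Gupta wins 26–15.
Gupta vs Erikson: Gupta wins 24–17.
Gupta vs Fong: Gupta wins 21–20.
Hale vs Diaz: Hale wins 31–10.
Hale vs Ito: Hale wins 31–10.
Hale vs Erikson: Hale wins 31–10.
Hale vs Fong: Hale wins 24–17.
Diaz vs Ito: Ito wins 21–20.
Diaz vs Erikson: Diaz wins 24–17.
Diaz vs Fong: Fong wins 25–16.
Ito vs Erikson: Erikson wins 22–19.
Ito vs Fong: Fong wins 27–14.
Erikson vs Fong: Fong wins 31–10.
Gupta beats each rival — Hale (23–18), Diaz (26–15), Ito (26–15), Erikson (24–17), Fong (21–20) — so Gupta is the Condorcet winner.

Gupta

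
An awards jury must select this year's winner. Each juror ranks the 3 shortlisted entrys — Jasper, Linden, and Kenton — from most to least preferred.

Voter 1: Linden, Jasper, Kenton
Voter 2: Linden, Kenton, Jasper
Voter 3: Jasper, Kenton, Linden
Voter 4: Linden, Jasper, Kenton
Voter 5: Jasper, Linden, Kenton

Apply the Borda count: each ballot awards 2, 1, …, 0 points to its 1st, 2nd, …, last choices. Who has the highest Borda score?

Borda scores:
  Jasper: 1 + 0 + 2 + 1 + 2 = 6
  Linden: 2 + 2 + 0 + 2 + 1 = 7
  Kenton: 0 + 1 + 1 + 0 + 0 = 2
Linden has the highest total.

Linden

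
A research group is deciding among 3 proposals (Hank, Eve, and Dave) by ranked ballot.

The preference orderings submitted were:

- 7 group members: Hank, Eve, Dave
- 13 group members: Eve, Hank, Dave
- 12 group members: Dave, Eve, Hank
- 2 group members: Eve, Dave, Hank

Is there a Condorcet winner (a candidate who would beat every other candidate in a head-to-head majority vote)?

Head-to-head results (34 voters total):
Hank vs Eve: Eve wins 27–7.
Hank vs Dave: Hank wins 20–14.
Eve vs Dave: Eve wins 22–12.
Eve beats each rival — Hank (27–7), Dave (22–12) — so Eve is the Condorcet winner.

Yes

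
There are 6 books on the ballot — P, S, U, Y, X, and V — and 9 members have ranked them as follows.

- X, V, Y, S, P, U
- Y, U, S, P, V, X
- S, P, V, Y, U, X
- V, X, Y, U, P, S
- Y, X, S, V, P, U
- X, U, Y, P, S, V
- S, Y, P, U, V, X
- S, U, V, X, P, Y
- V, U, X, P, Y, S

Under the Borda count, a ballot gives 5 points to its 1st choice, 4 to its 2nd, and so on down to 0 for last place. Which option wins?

Y

Borda scores:
  P: 1 + 2 + 4 + 1 + 1 + 2 + 3 + 1 + 2 = 17
  S: 2 + 3 + 5 + 0 + 3 + 1 + 5 + 5 + 0 = 24
  U: 0 + 4 + 1 + 2 + 0 + 4 + 2 + 4 + 4 = 21
  Y: 3 + 5 + 2 + 3 + 5 + 3 + 4 + 0 + 1 = 26
  X: 5 + 0 + 0 + 4 + 4 + 5 + 0 + 2 + 3 = 23
  V: 4 + 1 + 3 + 5 + 2 + 0 + 1 + 3 + 5 = 24
Y has the highest total.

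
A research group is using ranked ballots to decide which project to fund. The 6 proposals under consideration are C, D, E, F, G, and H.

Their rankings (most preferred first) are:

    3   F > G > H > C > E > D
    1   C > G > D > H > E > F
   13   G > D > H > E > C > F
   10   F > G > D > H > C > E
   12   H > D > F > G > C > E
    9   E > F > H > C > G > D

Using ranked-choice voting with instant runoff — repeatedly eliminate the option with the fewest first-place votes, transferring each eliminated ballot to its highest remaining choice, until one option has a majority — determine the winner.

Round 1: F 13, G 13, H 12, E 9, C 1, D 0. D has the fewest and is eliminated.
Round 2: F 13, G 13, H 12, E 9, C 1. C has the fewest and is eliminated.
Round 3: G 14, F 13, H 12, E 9. E has the fewest and is eliminated.
Round 4: F 22, G 14, H 12. H has the fewest and is eliminated.
Round 5: F 34, G 14. F has a majority.

F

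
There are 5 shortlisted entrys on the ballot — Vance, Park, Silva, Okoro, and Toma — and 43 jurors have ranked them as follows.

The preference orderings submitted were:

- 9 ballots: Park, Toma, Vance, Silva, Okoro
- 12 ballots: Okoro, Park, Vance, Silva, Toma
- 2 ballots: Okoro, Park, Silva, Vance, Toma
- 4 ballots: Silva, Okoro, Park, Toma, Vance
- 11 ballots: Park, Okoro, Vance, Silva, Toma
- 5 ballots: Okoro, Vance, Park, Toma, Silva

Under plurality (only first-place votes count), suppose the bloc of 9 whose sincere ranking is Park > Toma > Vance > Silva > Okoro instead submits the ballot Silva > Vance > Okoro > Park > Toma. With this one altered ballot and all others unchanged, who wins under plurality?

Okoro

First-place totals with the altered ballot: Vance 0, Park 11, Silva 13, Okoro 19, Toma 0.
The switch changes the winner from Park to Okoro.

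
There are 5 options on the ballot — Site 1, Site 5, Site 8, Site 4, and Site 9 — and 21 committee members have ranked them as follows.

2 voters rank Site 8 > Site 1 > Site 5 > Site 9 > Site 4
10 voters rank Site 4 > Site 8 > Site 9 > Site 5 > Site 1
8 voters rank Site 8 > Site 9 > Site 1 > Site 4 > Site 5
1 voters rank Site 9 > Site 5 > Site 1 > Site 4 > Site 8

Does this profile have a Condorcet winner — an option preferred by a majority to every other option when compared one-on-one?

Head-to-head results (21 voters total):
Site 1 vs Site 5: Site 5 wins 11–10.
Site 1 vs Site 8: Site 8 wins 20–1.
Site 1 vs Site 4: Site 1 wins 11–10.
Site 1 vs Site 9: Site 9 wins 19–2.
Site 5 vs Site 8: Site 8 wins 20–1.
Site 5 vs Site 4: Site 4 wins 18–3.
Site 5 vs Site 9: Site 9 wins 19–2.
Site 8 vs Site 4: Site 4 wins 11–10.
Site 8 vs Site 9: Site 8 wins 20–1.
Site 4 vs Site 9: Site 9 wins 11–10.
No candidate beats all others: Site 1 beats Site 4 beats Site 5 beats Site 1, a majority cycle.

No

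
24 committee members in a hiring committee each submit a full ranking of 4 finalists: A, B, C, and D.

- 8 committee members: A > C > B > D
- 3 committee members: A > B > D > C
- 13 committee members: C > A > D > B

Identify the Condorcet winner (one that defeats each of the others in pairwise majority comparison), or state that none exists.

Head-to-head results (24 voters total):
A vs B: A wins 24–0.
A vs C: C wins 13–11.
A vs D: A wins 24–0.
B vs C: C wins 21–3.
B vs D: D wins 13–11.
C vs D: C wins 21–3.
C beats each rival — A (13–11), B (21–3), D (21–3) — so C is the Condorcet winner.

C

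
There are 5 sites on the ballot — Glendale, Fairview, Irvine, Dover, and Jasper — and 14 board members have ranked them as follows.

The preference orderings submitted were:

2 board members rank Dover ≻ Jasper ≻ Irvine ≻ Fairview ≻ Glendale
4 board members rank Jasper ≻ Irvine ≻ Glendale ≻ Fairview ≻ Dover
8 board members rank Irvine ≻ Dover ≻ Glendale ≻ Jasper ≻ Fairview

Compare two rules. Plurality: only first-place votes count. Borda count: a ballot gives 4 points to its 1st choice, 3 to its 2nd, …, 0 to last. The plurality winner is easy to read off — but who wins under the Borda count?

Plurality first-place counts: Glendale 0, Fairview 0, Irvine 8, Dover 2, Jasper 4 → Irvine.
Borda totals: Glendale 24, Fairview 6, Irvine 48, Dover 32, Jasper 30 → Irvine.

Irvine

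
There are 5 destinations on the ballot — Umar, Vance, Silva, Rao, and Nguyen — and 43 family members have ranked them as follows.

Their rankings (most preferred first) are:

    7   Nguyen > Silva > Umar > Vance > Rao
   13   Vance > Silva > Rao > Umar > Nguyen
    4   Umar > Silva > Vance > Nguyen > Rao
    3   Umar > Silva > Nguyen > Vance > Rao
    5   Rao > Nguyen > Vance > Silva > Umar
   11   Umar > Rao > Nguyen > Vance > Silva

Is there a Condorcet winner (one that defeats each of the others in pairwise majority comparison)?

No

Head-to-head results (43 voters total):
Umar vs Vance: Umar wins 25–18.
Umar vs Silva: Silva wins 25–18.
Umar vs Rao: Umar wins 25–18.
Umar vs Nguyen: Umar wins 31–12.
Vance vs Silva: Vance wins 29–14.
Vance vs Rao: Vance wins 27–16.
Vance vs Nguyen: Nguyen wins 26–17.
Silva vs Rao: Silva wins 27–16.
Silva vs Nguyen: Nguyen wins 23–20.
Rao vs Nguyen: Rao wins 29–14.
No candidate beats all others: Umar beats Vance beats Silva beats Umar, a majority cycle.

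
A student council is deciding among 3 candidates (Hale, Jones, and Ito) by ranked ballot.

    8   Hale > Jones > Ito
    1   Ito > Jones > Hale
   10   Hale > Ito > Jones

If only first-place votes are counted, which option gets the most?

First-place vote totals:
  Hale: 18
  Jones: 0
  Ito: 1
Hale has the most first-place votes.

Hale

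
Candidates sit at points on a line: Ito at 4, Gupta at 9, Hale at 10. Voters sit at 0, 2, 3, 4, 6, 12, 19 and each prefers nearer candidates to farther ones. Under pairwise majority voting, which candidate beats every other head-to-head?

With single-peaked preferences on a line, the Condorcet winner is the candidate closest to the median voter.
The median voter (position 4) is closest to Ito at 4.
Check: Ito vs Gupta — voters closer to Ito: 5 of 7.

Ito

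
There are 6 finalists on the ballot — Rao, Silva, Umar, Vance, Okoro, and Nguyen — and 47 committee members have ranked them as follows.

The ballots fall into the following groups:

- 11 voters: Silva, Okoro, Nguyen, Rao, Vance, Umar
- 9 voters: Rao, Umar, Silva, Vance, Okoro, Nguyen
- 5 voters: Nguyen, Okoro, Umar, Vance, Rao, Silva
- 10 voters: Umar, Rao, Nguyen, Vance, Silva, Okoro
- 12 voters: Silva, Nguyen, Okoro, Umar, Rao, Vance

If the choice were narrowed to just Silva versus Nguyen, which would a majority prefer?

Silva

Ballots ranking Silva above Nguyen: 11+9+12 = 32.
Ballots ranking Nguyen above Silva: 5+10 = 15.
Silva wins the head-to-head, 32–15.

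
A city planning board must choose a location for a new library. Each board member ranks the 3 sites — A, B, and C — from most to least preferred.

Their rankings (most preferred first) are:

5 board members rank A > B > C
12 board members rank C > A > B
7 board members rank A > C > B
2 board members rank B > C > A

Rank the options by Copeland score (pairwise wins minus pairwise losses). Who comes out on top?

C

Pairwise results:
  A vs B: A wins 24–2.
  A vs C: C wins 14–12.
  B vs C: C wins 19–7.
Copeland scores (wins − losses):
  A: 1 − 1 = 0
  B: 0 − 2 = -2
  C: 2 − 0 = 2
C has the best Copeland score.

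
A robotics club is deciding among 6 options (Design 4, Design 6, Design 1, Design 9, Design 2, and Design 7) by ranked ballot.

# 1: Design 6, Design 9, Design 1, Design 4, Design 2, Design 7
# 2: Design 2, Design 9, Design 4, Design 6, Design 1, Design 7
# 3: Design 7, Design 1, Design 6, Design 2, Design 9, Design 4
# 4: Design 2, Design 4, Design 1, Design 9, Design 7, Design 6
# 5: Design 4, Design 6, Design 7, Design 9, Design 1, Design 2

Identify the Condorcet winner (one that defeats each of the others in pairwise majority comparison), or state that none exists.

Head-to-head results (5 voters total):
Design 4 vs Design 6: Design 4 wins 3–2.
Design 4 vs Design 1: Design 4 wins 3–2.
Design 4 vs Design 9: Design 9 wins 3–2.
Design 4 vs Design 2: Design 2 wins 3–2.
Design 4 vs Design 7: Design 4 wins 4–1.
Design 6 vs Design 1: Design 6 wins 3–2.
Design 6 vs Design 9: Design 6 wins 3–2.
Design 6 vs Design 2: Design 6 wins 3–2.
Design 6 vs Design 7: Design 6 wins 3–2.
Design 1 vs Design 9: Design 9 wins 3–2.
Design 1 vs Design 2: Design 1 wins 3–2.
Design 1 vs Design 7: Design 1 wins 3–2.
Design 9 vs Design 2: Design 2 wins 3–2.
Design 9 vs Design 7: Design 9 wins 3–2.
Design 2 vs Design 7: Design 2 wins 3–2.
No candidate beats all others: Design 4 beats Design 6 beats Design 9 beats Design 4, a majority cycle.

None — there is no Condorcet winner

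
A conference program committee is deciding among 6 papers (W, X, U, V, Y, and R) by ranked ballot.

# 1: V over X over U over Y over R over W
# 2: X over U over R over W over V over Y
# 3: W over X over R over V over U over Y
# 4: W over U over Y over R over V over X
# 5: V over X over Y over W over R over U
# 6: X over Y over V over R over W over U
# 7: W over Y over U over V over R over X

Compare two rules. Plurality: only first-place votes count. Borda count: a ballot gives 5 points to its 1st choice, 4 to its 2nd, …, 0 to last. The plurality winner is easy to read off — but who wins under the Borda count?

Plurality first-place counts: W 3, X 2, U 0, V 2, Y 0, R 0 → W.
Borda totals: W 20, X 22, U 15, V 19, Y 16, R 13 → X.

X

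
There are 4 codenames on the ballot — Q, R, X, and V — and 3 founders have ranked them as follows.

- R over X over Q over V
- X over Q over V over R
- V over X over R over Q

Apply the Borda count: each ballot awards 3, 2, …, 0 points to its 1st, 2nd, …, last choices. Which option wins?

X

Borda scores:
  Q: 1 + 2 + 0 = 3
  R: 3 + 0 + 1 = 4
  X: 2 + 3 + 2 = 7
  V: 0 + 1 + 3 = 4
X has the highest total.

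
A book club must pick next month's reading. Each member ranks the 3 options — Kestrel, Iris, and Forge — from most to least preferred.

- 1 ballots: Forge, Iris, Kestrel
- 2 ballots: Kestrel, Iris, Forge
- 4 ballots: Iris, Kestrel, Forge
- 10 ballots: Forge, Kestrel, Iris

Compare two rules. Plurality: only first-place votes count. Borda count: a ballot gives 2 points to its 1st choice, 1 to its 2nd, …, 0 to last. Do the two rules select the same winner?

Plurality first-place counts: Kestrel 2, Iris 4, Forge 11 → Forge.
Borda totals: Kestrel 18, Iris 11, Forge 22 → Forge.
The two rules agree on Forge.

Yes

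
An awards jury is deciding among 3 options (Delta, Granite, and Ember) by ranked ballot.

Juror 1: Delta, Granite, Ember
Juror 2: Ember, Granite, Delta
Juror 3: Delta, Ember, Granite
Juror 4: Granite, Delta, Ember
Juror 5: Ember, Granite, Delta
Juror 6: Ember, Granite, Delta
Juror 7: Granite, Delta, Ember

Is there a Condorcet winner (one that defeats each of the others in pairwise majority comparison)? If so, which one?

There is no Condorcet winner

Head-to-head results (7 voters total):
Delta vs Granite: Granite wins 5–2.
Delta vs Ember: Delta wins 4–3.
Granite vs Ember: Ember wins 4–3.
No candidate beats all others: Delta beats Ember beats Granite beats Delta, a majority cycle.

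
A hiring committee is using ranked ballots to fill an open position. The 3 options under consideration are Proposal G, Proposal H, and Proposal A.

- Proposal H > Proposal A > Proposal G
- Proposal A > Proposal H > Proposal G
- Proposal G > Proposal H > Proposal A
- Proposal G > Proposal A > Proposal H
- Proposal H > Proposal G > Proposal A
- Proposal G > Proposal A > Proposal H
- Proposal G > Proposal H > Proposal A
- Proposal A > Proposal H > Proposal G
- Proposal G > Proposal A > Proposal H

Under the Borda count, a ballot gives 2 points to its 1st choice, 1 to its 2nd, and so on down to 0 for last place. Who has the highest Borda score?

Proposal G

Borda scores:
  Proposal G: 0 + 0 + 2 + 2 + 1 + 2 + 2 + 0 + 2 = 11
  Proposal H: 2 + 1 + 1 + 0 + 2 + 0 + 1 + 1 + 0 = 8
  Proposal A: 1 + 2 + 0 + 1 + 0 + 1 + 0 + 2 + 1 = 8
Proposal G has the highest total.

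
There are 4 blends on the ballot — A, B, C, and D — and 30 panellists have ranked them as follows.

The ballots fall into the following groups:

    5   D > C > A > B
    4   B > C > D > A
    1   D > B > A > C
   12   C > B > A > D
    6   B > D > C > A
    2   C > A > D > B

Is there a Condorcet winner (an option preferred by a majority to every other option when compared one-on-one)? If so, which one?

Head-to-head results (30 voters total):
A vs B: B wins 23–7.
A vs C: C wins 29–1.
A vs D: D wins 16–14.
B vs C: C wins 19–11.
B vs D: B wins 22–8.
C vs D: C wins 18–12.
C beats each rival — A (29–1), B (19–11), D (18–12) — so C is the Condorcet winner.

C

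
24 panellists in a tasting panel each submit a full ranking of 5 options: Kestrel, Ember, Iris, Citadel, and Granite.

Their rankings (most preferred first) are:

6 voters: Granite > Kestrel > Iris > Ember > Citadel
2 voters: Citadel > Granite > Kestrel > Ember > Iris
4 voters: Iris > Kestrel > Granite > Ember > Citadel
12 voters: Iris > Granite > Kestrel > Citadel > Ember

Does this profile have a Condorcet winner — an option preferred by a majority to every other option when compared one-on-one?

Yes

Head-to-head results (24 voters total):
Kestrel vs Ember: Kestrel wins 24–0.
Kestrel vs Iris: Iris wins 16–8.
Kestrel vs Citadel: Kestrel wins 22–2.
Kestrel vs Granite: Granite wins 20–4.
Ember vs Iris: Iris wins 22–2.
Ember vs Citadel: Citadel wins 14–10.
Ember vs Granite: Granite wins 24–0.
Iris vs Citadel: Iris wins 22–2.
Iris vs Granite: Iris wins 16–8.
Citadel vs Granite: Granite wins 22–2.
Iris beats each rival — Kestrel (16–8), Ember (22–2), Citadel (22–2), Granite (16–8) — so Iris is the Condorcet winner.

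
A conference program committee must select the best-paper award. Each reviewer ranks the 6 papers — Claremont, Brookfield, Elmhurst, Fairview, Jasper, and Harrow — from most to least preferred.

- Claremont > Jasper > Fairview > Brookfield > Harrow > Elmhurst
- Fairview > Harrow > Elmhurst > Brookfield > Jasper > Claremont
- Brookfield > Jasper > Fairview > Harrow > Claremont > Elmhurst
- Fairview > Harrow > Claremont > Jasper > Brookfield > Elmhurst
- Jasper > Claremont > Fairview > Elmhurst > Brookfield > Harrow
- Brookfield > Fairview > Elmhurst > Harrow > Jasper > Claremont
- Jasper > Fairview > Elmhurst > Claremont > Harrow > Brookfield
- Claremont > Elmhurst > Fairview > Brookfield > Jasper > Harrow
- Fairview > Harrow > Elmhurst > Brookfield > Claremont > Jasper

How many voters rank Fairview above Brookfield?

7

Ballots ranking Fairview above Brookfield: 7.
Ballots ranking Brookfield above Fairview: 2.
So 7 of 9 voters prefer Fairview to Brookfield.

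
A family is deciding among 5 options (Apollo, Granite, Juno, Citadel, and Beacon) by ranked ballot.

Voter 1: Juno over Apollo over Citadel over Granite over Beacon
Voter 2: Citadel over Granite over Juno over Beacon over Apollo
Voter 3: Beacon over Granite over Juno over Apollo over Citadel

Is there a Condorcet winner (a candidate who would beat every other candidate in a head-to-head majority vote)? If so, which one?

Head-to-head results (3 voters total):
Apollo vs Granite: Granite wins 2–1.
Apollo vs Juno: Juno wins 3–0.
Apollo vs Citadel: Apollo wins 2–1.
Apollo vs Beacon: Beacon wins 2–1.
Granite vs Juno: Granite wins 2–1.
Granite vs Citadel: Citadel wins 2–1.
Granite vs Beacon: Granite wins 2–1.
Juno vs Citadel: Juno wins 2–1.
Juno vs Beacon: Juno wins 2–1.
Citadel vs Beacon: Citadel wins 2–1.
No candidate beats all others: Apollo beats Citadel beats Granite beats Apollo, a majority cycle.

There is no Condorcet winner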